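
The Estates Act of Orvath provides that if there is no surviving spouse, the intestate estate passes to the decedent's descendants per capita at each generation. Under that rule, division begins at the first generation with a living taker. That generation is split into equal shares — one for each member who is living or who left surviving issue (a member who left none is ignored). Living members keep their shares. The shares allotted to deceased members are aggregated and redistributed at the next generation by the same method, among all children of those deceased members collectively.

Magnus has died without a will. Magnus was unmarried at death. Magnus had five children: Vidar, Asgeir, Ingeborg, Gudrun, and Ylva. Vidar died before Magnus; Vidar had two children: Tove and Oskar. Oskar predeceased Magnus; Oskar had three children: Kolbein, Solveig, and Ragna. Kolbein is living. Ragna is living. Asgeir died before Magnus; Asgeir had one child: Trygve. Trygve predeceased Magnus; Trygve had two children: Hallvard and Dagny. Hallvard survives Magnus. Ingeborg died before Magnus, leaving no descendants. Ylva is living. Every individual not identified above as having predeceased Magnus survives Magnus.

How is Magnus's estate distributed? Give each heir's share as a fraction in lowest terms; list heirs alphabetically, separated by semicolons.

There is no surviving spouse, so the entire estate passes to Magnus's descendants per capita at each generation.
At generation 1 (Vidar, Asgeir, Gudrun, Ylva) there are 4 shares of (1)/4 = 1/4 each.
Living: Gudrun and Ylva — each takes 1/4.
Deceased: Vidar and Asgeir. Their combined 1/2 is pooled and carried to generation 2.
At generation 2 (Tove, Oskar, Trygve) there are 3 shares of (1/2)/3 = 1/6 each.
Living: Tove — each takes 1/6.
Deceased: Oskar and Trygve. Their combined 1/3 is pooled and carried to generation 3.
At generation 3 (Kolbein, Solveig, Ragna, Hallvard, Dagny) there are 5 shares of (1/3)/5 = 1/15 each.
Living: Kolbein, Solveig, Ragna, Hallvard, and Dagny — each takes 1/15.

Dagny 1/15; Gudrun 1/4; Hallvard 1/15; Kolbein 1/15; Ragna 1/15; Solveig 1/15; Tove 1/6; Ylva 1/4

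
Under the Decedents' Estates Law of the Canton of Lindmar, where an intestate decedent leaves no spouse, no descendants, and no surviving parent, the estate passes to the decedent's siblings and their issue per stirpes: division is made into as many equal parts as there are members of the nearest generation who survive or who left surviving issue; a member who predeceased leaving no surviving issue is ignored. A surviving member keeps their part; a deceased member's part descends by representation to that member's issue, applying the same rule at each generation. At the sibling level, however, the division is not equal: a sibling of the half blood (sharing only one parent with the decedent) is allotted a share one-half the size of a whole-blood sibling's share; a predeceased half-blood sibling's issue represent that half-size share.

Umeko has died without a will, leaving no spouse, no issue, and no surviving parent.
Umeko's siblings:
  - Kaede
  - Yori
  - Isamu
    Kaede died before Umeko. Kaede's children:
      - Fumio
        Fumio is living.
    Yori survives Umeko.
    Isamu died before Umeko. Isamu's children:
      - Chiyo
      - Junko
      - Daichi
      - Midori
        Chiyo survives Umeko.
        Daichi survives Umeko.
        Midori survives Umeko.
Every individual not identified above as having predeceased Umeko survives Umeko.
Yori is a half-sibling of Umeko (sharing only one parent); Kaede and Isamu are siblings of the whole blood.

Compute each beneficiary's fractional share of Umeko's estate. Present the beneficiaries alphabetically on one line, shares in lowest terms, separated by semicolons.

Chiyo 1/10; Daichi 1/10; Fumio 2/5; Junko 1/10; Midori 1/10; Yori 1/5

No spouse, descendants, or parent survives, so the estate passes to Umeko's siblings per stirpes.
Half-blood siblings count for one-half the weight of whole-blood siblings at the initial division.
Dividing 1 in proportion to weights (total weight 5/2): Kaede (weight 1) → 2/5; Yori (weight 1/2) → 1/5; Isamu (weight 1) → 2/5.
Kaede predeceased; the 2/5 allotted to Kaede's branch passes to Kaede's issue by representation.
Fumio is the sole taker at this level and receives the full 2/5.
Yori is living and takes 1/5.
Isamu predeceased; the 2/5 allotted to Isamu's branch passes to Isamu's issue by representation.
The 2/5 is divided into 4 equal shares of 1/10 among Chiyo, Junko, Daichi, Midori.
Chiyo is living and takes 1/10.
Junko is living and takes 1/10.
Daichi is living and takes 1/10.
Midori is living and takes 1/10.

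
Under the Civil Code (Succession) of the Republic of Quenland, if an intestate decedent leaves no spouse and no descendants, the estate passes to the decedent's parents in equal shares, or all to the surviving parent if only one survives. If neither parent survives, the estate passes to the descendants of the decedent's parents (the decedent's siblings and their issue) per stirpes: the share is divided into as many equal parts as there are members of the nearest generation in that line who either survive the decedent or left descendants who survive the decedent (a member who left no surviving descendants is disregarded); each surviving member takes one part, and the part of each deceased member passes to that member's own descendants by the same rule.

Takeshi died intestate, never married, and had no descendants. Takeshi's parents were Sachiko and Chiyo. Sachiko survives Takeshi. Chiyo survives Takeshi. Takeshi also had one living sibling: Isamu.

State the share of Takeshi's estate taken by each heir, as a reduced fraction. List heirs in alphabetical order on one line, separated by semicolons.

Both parents survive, so Sachiko and Chiyo each take 1/2. The siblings take nothing because a surviving parent has priority.

Chiyo 1/2; Sachiko 1/2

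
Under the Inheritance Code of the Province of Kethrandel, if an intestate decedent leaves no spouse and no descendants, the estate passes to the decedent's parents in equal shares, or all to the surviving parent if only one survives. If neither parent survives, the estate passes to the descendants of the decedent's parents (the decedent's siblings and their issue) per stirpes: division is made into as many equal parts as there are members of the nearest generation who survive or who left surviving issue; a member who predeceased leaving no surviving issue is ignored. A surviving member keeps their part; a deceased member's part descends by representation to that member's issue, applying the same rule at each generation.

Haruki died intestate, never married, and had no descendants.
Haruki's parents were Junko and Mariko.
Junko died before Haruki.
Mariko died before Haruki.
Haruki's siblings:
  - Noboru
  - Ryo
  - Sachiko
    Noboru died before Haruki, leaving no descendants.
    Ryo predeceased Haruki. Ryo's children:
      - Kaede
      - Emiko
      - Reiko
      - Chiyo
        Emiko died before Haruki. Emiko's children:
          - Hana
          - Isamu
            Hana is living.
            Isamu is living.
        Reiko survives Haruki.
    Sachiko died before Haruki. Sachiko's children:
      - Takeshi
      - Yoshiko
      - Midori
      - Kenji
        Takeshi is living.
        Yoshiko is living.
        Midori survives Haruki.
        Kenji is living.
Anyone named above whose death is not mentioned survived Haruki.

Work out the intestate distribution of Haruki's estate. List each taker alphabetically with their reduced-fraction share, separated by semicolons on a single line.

Neither parent survives and there are no descendants, so the estate passes to Haruki's siblings and their issue per stirpes.
Noboru left no surviving issue, so that branch lapses and is disregarded.
The estate is divided into 2 equal shares of 1/2 among Ryo, Sachiko.
Ryo predeceased; the 1/2 allotted to Ryo's branch passes to Ryo's issue by representation.
The 1/2 is divided into 4 equal shares of 1/8 among Kaede, Emiko, Reiko, Chiyo.
Kaede is living and takes 1/8.
Emiko predeceased; the 1/8 allotted to Emiko's branch passes to Emiko's issue by representation.
The 1/8 is divided into 2 equal shares of 1/16 among Hana, Isamu.
Hana is living and takes 1/16.
Isamu is living and takes 1/16.
Reiko is living and takes 1/8.
Chiyo is living and takes 1/8.
Sachiko predeceased; the 1/2 allotted to Sachiko's branch passes to Sachiko's issue by representation.
The 1/2 is divided into 4 equal shares of 1/8 among Takeshi, Yoshiko, Midori, Kenji.
Takeshi is living and takes 1/8.
Yoshiko is living and takes 1/8.
Midori is living and takes 1/8.
Kenji is living and takes 1/8.

Chiyo 1/8; Hana 1/16; Isamu 1/16; Kaede 1/8; Kenji 1/8; Midori 1/8; Reiko 1/8; Takeshi 1/8; Yoshiko 1/8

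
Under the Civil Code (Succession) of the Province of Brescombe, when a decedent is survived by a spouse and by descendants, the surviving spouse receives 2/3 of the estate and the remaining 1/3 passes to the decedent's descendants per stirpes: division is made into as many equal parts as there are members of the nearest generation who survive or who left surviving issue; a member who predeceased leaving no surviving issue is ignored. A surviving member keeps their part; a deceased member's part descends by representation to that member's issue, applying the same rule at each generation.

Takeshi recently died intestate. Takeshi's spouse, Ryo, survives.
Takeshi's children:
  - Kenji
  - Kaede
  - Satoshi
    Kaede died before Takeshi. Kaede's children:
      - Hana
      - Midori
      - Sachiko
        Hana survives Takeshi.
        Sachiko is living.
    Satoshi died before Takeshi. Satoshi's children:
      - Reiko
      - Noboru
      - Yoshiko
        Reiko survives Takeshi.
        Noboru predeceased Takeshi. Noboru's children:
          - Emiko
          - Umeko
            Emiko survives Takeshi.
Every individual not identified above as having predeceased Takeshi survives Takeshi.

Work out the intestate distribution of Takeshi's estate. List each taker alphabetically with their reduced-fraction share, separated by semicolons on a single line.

Emiko 1/54; Hana 1/27; Kenji 1/9; Midori 1/27; Reiko 1/27; Ryo 2/3; Sachiko 1/27; Umeko 1/54; Yoshiko 1/27

Ryo, as surviving spouse, takes 2/3.
The remaining 1/3 passes to Takeshi's descendants per stirpes.
The 1/3 is divided into 3 equal shares of 1/9 among Kenji, Kaede, Satoshi.
Kenji is living and takes 1/9.
Kaede predeceased; the 1/9 allotted to Kaede's branch passes to Kaede's issue by representation.
The 1/9 is divided into 3 equal shares of 1/27 among Hana, Midori, Sachiko.
Hana is living and takes 1/27.
Midori is living and takes 1/27.
Sachiko is living and takes 1/27.
Satoshi predeceased; the 1/9 allotted to Satoshi's branch passes to Satoshi's issue by representation.
The 1/9 is divided into 3 equal shares of 1/27 among Reiko, Noboru, Yoshiko.
Reiko is living and takes 1/27.
Noboru predeceased; the 1/27 allotted to Noboru's branch passes to Noboru's issue by representation.
The 1/27 is divided into 2 equal shares of 1/54 among Emiko, Umeko.
Emiko is living and takes 1/54.
Umeko is living and takes 1/54.
Yoshiko is living and takes 1/27.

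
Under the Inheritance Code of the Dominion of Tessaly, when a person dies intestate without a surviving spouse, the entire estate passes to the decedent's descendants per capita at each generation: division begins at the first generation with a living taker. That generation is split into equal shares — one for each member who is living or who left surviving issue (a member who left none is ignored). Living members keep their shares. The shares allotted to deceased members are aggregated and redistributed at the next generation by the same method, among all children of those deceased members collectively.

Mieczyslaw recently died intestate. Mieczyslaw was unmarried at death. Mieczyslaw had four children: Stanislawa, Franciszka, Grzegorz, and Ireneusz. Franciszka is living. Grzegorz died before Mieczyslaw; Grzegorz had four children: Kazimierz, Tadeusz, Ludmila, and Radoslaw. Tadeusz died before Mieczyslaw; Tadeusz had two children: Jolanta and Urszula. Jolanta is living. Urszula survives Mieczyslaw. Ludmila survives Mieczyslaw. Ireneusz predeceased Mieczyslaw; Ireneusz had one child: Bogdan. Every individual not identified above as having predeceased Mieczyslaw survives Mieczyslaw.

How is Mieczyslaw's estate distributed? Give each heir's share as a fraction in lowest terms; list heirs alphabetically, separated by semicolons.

Bogdan 1/10; Franciszka 1/4; Jolanta 1/20; Kazimierz 1/10; Ludmila 1/10; Radoslaw 1/10; Stanislawa 1/4; Urszula 1/20

There is no surviving spouse, so the entire estate passes to Mieczyslaw's descendants per capita at each generation.
At generation 1 (Stanislawa, Franciszka, Grzegorz, Ireneusz) there are 4 shares of (1)/4 = 1/4 each.
Living: Stanislawa and Franciszka — each takes 1/4.
Deceased: Grzegorz and Ireneusz. Their combined 1/2 is pooled and carried to generation 2.
At generation 2 (Kazimierz, Tadeusz, Ludmila, Radoslaw, Bogdan) there are 5 shares of (1/2)/5 = 1/10 each.
Living: Kazimierz, Ludmila, Radoslaw, and Bogdan — each takes 1/10.
Deceased: Tadeusz. That 1/10 share is carried to generation 3.
At generation 3 (Jolanta, Urszula) there are 2 shares of (1/10)/2 = 1/20 each.
Living: Jolanta and Urszula — each takes 1/20.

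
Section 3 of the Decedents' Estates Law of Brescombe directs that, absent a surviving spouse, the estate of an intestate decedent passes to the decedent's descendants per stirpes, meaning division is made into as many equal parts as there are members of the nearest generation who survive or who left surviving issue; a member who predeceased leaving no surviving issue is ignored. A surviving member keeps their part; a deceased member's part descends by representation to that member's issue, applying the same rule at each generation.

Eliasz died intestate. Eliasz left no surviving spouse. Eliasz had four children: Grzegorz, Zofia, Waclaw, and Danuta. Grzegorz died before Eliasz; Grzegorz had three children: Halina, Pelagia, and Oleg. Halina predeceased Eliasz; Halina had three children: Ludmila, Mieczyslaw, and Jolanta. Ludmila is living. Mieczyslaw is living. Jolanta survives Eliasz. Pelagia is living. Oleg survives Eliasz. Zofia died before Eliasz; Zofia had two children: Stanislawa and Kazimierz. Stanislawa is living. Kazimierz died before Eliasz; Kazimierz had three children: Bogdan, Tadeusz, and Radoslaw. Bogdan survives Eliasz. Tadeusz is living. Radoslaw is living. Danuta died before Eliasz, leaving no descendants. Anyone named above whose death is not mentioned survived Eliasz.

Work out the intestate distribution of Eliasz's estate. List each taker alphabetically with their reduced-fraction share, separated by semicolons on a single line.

Bogdan 1/18; Jolanta 1/27; Ludmila 1/27; Mieczyslaw 1/27; Oleg 1/9; Pelagia 1/9; Radoslaw 1/18; Stanislawa 1/6; Tadeusz 1/18; Waclaw 1/3

There is no surviving spouse, so the entire estate passes to Eliasz's descendants per stirpes.
Danuta left no surviving issue, so that branch lapses and is disregarded.
The estate is divided into 3 equal shares of 1/3 among Grzegorz, Zofia, Waclaw.
Grzegorz predeceased; the 1/3 allotted to Grzegorz's branch passes to Grzegorz's issue by representation.
The 1/3 is divided into 3 equal shares of 1/9 among Halina, Pelagia, Oleg.
Halina predeceased; the 1/9 allotted to Halina's branch passes to Halina's issue by representation.
The 1/9 is divided into 3 equal shares of 1/27 among Ludmila, Mieczyslaw, Jolanta.
Ludmila is living and takes 1/27.
Mieczyslaw is living and takes 1/27.
Jolanta is living and takes 1/27.
Pelagia is living and takes 1/9.
Oleg is living and takes 1/9.
Zofia predeceased; the 1/3 allotted to Zofia's branch passes to Zofia's issue by representation.
The 1/3 is divided into 2 equal shares of 1/6 among Stanislawa, Kazimierz.
Stanislawa is living and takes 1/6.
Kazimierz predeceased; the 1/6 allotted to Kazimierz's branch passes to Kazimierz's issue by representation.
The 1/6 is divided into 3 equal shares of 1/18 among Bogdan, Tadeusz, Radoslaw.
Bogdan is living and takes 1/18.
Tadeusz is living and takes 1/18.
Radoslaw is living and takes 1/18.
Waclaw is living and takes 1/3.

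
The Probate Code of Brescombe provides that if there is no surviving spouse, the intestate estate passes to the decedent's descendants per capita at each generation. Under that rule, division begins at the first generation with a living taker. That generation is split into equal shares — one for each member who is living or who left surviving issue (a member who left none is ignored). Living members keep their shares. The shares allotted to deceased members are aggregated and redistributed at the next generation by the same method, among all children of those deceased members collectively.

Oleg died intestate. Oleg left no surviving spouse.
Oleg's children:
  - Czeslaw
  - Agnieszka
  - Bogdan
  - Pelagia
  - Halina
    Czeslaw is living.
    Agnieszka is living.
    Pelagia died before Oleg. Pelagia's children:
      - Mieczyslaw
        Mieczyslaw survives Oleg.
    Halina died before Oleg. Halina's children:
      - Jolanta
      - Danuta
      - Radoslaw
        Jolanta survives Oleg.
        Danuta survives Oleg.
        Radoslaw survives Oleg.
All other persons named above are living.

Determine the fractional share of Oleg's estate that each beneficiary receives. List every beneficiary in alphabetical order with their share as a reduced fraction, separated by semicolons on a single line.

Agnieszka 1/5; Bogdan 1/5; Czeslaw 1/5; Danuta 1/10; Jolanta 1/10; Mieczyslaw 1/10; Radoslaw 1/10

There is no surviving spouse, so the entire estate passes to Oleg's descendants per capita at each generation.
At generation 1 (Czeslaw, Agnieszka, Bogdan, Pelagia, Halina) there are 5 shares of (1)/5 = 1/5 each.
Living: Czeslaw, Agnieszka, and Bogdan — each takes 1/5.
Deceased: Pelagia and Halina. Their combined 2/5 is pooled and carried to generation 2.
At generation 2 (Mieczyslaw, Jolanta, Danuta, Radoslaw) there are 4 shares of (2/5)/4 = 1/10 each.
Living: Mieczyslaw, Jolanta, Danuta, and Radoslaw — each takes 1/10.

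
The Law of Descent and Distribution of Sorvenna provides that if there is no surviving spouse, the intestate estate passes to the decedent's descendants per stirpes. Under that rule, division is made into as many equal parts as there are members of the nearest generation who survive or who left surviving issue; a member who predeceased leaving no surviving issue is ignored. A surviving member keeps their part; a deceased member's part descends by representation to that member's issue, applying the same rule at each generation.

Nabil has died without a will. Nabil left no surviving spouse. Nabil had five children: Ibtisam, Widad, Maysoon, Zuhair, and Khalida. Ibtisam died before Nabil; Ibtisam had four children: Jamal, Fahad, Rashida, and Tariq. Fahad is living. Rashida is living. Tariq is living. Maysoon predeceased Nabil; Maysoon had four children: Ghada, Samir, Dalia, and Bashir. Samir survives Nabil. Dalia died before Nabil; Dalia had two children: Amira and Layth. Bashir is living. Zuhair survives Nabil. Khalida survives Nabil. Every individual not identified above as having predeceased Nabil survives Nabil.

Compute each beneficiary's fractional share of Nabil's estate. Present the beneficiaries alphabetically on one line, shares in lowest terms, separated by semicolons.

Amira 1/40; Bashir 1/20; Fahad 1/20; Ghada 1/20; Jamal 1/20; Khalida 1/5; Layth 1/40; Rashida 1/20; Samir 1/20; Tariq 1/20; Widad 1/5; Zuhair 1/5

There is no surviving spouse, so the entire estate passes to Nabil's descendants per stirpes.
The estate is divided into 5 equal shares of 1/5 among Ibtisam, Widad, Maysoon, Zuhair, Khalida.
Ibtisam predeceased; the 1/5 allotted to Ibtisam's branch passes to Ibtisam's issue by representation.
The 1/5 is divided into 4 equal shares of 1/20 among Jamal, Fahad, Rashida, Tariq.
Jamal is living and takes 1/20.
Fahad is living and takes 1/20.
Rashida is living and takes 1/20.
Tariq is living and takes 1/20.
Widad is living and takes 1/5.
Maysoon predeceased; the 1/5 allotted to Maysoon's branch passes to Maysoon's issue by representation.
The 1/5 is divided into 4 equal shares of 1/20 among Ghada, Samir, Dalia, Bashir.
Ghada is living and takes 1/20.
Samir is living and takes 1/20.
Dalia predeceased; the 1/20 allotted to Dalia's branch passes to Dalia's issue by representation.
The 1/20 is divided into 2 equal shares of 1/40 among Amira, Layth.
Amira is living and takes 1/40.
Layth is living and takes 1/40.
Bashir is living and takes 1/20.
Zuhair is living and takes 1/5.
Khalida is living and takes 1/5.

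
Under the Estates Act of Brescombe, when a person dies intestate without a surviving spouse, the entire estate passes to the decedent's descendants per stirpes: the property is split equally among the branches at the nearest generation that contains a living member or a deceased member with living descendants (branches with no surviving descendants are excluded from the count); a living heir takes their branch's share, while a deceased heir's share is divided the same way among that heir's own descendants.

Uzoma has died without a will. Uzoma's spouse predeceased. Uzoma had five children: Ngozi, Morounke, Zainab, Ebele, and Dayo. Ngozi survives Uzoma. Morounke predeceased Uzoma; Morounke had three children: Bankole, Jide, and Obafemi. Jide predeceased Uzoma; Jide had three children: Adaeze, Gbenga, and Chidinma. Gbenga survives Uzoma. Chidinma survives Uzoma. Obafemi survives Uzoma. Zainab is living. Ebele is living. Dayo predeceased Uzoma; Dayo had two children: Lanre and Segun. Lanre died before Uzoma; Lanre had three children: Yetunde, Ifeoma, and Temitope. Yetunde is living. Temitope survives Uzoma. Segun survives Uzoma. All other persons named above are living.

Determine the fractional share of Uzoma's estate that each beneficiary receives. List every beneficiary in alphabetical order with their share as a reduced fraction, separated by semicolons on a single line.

Adaeze 1/45; Bankole 1/15; Chidinma 1/45; Ebele 1/5; Gbenga 1/45; Ifeoma 1/30; Ngozi 1/5; Obafemi 1/15; Segun 1/10; Temitope 1/30; Yetunde 1/30; Zainab 1/5

There is no surviving spouse, so the entire estate passes to Uzoma's descendants per stirpes.
The estate is divided into 5 equal shares of 1/5 among Ngozi, Morounke, Zainab, Ebele, Dayo.
Ngozi is living and takes 1/5.
Morounke predeceased; the 1/5 allotted to Morounke's branch passes to Morounke's issue by representation.
The 1/5 is divided into 3 equal shares of 1/15 among Bankole, Jide, Obafemi.
Bankole is living and takes 1/15.
Jide predeceased; the 1/15 allotted to Jide's branch passes to Jide's issue by representation.
The 1/15 is divided into 3 equal shares of 1/45 among Adaeze, Gbenga, Chidinma.
Adaeze is living and takes 1/45.
Gbenga is living and takes 1/45.
Chidinma is living and takes 1/45.
Obafemi is living and takes 1/15.
Zainab is living and takes 1/5.
Ebele is living and takes 1/5.
Dayo predeceased; the 1/5 allotted to Dayo's branch passes to Dayo's issue by representation.
The 1/5 is divided into 2 equal shares of 1/10 among Lanre, Segun.
Lanre predeceased; the 1/10 allotted to Lanre's branch passes to Lanre's issue by representation.
The 1/10 is divided into 3 equal shares of 1/30 among Yetunde, Ifeoma, Temitope.
Yetunde is living and takes 1/30.
Ifeoma is living and takes 1/30.
Temitope is living and takes 1/30.
Segun is living and takes 1/10.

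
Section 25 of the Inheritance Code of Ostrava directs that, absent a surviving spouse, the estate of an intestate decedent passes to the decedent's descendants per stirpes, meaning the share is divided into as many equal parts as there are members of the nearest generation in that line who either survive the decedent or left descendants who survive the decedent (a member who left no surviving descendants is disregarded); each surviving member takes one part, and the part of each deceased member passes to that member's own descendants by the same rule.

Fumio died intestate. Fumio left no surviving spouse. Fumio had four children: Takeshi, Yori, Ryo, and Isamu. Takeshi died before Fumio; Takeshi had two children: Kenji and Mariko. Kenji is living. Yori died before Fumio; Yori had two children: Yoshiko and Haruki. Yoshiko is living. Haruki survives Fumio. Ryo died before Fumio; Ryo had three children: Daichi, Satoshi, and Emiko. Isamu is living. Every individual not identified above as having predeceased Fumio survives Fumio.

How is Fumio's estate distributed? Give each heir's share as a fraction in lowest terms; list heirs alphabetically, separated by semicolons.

Daichi 1/12; Emiko 1/12; Haruki 1/8; Isamu 1/4; Kenji 1/8; Mariko 1/8; Satoshi 1/12; Yoshiko 1/8

There is no surviving spouse, so the entire estate passes to Fumio's descendants per stirpes.
The estate is divided into 4 equal shares of 1/4 among Takeshi, Yori, Ryo, Isamu.
Takeshi predeceased; the 1/4 allotted to Takeshi's branch passes to Takeshi's issue by representation.
The 1/4 is divided into 2 equal shares of 1/8 among Kenji, Mariko.
Kenji is living and takes 1/8.
Mariko is living and takes 1/8.
Yori predeceased; the 1/4 allotted to Yori's branch passes to Yori's issue by representation.
The 1/4 is divided into 2 equal shares of 1/8 among Yoshiko, Haruki.
Yoshiko is living and takes 1/8.
Haruki is living and takes 1/8.
Ryo predeceased; the 1/4 allotted to Ryo's branch passes to Ryo's issue by representation.
The 1/4 is divided into 3 equal shares of 1/12 among Daichi, Satoshi, Emiko.
Daichi is living and takes 1/12.
Satoshi is living and takes 1/12.
Emiko is living and takes 1/12.
Isamu is living and takes 1/4.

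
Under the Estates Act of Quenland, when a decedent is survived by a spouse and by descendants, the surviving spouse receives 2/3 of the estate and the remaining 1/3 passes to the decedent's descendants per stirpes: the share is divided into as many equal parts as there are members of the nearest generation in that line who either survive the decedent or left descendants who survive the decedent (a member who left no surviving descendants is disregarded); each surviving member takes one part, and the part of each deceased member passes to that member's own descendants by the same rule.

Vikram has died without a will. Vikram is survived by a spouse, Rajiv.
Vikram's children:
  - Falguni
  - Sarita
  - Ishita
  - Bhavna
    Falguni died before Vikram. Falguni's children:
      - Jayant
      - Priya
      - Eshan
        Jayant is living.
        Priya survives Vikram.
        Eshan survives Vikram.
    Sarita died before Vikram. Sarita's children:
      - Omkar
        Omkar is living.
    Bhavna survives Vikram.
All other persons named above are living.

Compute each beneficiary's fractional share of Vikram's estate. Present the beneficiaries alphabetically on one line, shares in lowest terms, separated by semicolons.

Bhavna 1/12; Eshan 1/36; Ishita 1/12; Jayant 1/36; Omkar 1/12; Priya 1/36; Rajiv 2/3

Rajiv, as surviving spouse, takes 2/3.
The remaining 1/3 passes to Vikram's descendants per stirpes.
The 1/3 is divided into 4 equal shares of 1/12 among Falguni, Sarita, Ishita, Bhavna.
Falguni predeceased; the 1/12 allotted to Falguni's branch passes to Falguni's issue by representation.
The 1/12 is divided into 3 equal shares of 1/36 among Jayant, Priya, Eshan.
Jayant is living and takes 1/36.
Priya is living and takes 1/36.
Eshan is living and takes 1/36.
Sarita predeceased; the 1/12 allotted to Sarita's branch passes to Sarita's issue by representation.
Omkar is the sole taker at this level and receives the full 1/12.
Ishita is living and takes 1/12.
Bhavna is living and takes 1/12.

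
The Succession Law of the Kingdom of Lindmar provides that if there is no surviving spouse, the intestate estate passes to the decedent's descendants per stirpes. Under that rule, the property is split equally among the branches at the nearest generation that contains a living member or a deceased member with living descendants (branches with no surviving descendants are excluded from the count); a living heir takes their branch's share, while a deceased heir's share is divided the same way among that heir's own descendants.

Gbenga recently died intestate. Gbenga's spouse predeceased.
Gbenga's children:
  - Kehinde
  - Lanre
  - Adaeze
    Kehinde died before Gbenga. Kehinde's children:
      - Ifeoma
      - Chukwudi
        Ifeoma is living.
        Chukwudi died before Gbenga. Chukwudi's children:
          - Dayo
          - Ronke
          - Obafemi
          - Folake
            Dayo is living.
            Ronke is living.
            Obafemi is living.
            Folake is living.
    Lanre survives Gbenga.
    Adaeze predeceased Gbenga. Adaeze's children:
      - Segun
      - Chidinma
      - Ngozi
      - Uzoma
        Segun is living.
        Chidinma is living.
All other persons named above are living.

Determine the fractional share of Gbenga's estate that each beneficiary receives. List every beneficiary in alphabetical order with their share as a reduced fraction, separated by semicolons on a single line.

There is no surviving spouse, so the entire estate passes to Gbenga's descendants per stirpes.
The estate is divided into 3 equal shares of 1/3 among Kehinde, Lanre, Adaeze.
Kehinde predeceased; the 1/3 allotted to Kehinde's branch passes to Kehinde's issue by representation.
The 1/3 is divided into 2 equal shares of 1/6 among Ifeoma, Chukwudi.
Ifeoma is living and takes 1/6.
Chukwudi predeceased; the 1/6 allotted to Chukwudi's branch passes to Chukwudi's issue by representation.
The 1/6 is divided into 4 equal shares of 1/24 among Dayo, Ronke, Obafemi, Folake.
Dayo is living and takes 1/24.
Ronke is living and takes 1/24.
Obafemi is living and takes 1/24.
Folake is living and takes 1/24.
Lanre is living and takes 1/3.
Adaeze predeceased; the 1/3 allotted to Adaeze's branch passes to Adaeze's issue by representation.
The 1/3 is divided into 4 equal shares of 1/12 among Segun, Chidinma, Ngozi, Uzoma.
Segun is living and takes 1/12.
Chidinma is living and takes 1/12.
Ngozi is living and takes 1/12.
Uzoma is living and takes 1/12.

Chidinma 1/12; Dayo 1/24; Folake 1/24; Ifeoma 1/6; Lanre 1/3; Ngozi 1/12; Obafemi 1/24; Ronke 1/24; Segun 1/12; Uzoma 1/12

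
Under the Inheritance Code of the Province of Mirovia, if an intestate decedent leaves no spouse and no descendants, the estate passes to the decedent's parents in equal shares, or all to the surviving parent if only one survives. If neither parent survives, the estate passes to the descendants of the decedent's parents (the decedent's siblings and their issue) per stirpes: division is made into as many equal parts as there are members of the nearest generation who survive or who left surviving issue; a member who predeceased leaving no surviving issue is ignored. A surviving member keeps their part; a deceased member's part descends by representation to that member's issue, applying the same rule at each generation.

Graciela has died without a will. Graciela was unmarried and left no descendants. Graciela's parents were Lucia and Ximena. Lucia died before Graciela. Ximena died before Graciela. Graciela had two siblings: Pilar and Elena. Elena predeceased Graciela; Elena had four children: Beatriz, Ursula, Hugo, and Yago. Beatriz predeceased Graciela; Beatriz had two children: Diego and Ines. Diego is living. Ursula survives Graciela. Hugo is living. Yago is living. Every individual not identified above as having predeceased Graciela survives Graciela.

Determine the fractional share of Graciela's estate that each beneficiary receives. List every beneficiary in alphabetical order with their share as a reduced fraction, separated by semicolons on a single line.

Neither parent survives and there are no descendants, so the estate passes to Graciela's siblings and their issue per stirpes.
The estate is divided into 2 equal shares of 1/2 among Pilar, Elena.
Pilar is living and takes 1/2.
Elena predeceased; the 1/2 allotted to Elena's branch passes to Elena's issue by representation.
The 1/2 is divided into 4 equal shares of 1/8 among Beatriz, Ursula, Hugo, Yago.
Beatriz predeceased; the 1/8 allotted to Beatriz's branch passes to Beatriz's issue by representation.
The 1/8 is divided into 2 equal shares of 1/16 among Diego, Ines.
Diego is living and takes 1/16.
Ines is living and takes 1/16.
Ursula is living and takes 1/8.
Hugo is living and takes 1/8.
Yago is living and takes 1/8.

Diego 1/16; Hugo 1/8; Ines 1/16; Pilar 1/2; Ursula 1/8; Yago 1/8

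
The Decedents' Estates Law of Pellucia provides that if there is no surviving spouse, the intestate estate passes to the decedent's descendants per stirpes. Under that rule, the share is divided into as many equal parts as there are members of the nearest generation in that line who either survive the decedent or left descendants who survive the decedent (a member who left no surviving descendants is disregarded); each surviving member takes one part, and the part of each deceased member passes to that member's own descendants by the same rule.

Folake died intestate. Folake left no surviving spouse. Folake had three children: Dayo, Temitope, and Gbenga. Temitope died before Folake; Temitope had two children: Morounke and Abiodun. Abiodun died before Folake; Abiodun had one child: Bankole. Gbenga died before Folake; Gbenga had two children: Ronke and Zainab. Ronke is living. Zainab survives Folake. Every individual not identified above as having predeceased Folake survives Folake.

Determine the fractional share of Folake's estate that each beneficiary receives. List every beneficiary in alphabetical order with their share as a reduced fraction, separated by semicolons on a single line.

Bankole 1/6; Dayo 1/3; Morounke 1/6; Ronke 1/6; Zainab 1/6

There is no surviving spouse, so the entire estate passes to Folake's descendants per stirpes.
The estate is divided into 3 equal shares of 1/3 among Dayo, Temitope, Gbenga.
Dayo is living and takes 1/3.
Temitope predeceased; the 1/3 allotted to Temitope's branch passes to Temitope's issue by representation.
The 1/3 is divided into 2 equal shares of 1/6 among Morounke, Abiodun.
Morounke is living and takes 1/6.
Abiodun predeceased; the 1/6 allotted to Abiodun's branch passes to Abiodun's issue by representation.
Bankole is the sole taker at this level and receives the full 1/6.
Gbenga predeceased; the 1/3 allotted to Gbenga's branch passes to Gbenga's issue by representation.
The 1/3 is divided into 2 equal shares of 1/6 among Ronke, Zainab.
Ronke is living and takes 1/6.
Zainab is living and takes 1/6.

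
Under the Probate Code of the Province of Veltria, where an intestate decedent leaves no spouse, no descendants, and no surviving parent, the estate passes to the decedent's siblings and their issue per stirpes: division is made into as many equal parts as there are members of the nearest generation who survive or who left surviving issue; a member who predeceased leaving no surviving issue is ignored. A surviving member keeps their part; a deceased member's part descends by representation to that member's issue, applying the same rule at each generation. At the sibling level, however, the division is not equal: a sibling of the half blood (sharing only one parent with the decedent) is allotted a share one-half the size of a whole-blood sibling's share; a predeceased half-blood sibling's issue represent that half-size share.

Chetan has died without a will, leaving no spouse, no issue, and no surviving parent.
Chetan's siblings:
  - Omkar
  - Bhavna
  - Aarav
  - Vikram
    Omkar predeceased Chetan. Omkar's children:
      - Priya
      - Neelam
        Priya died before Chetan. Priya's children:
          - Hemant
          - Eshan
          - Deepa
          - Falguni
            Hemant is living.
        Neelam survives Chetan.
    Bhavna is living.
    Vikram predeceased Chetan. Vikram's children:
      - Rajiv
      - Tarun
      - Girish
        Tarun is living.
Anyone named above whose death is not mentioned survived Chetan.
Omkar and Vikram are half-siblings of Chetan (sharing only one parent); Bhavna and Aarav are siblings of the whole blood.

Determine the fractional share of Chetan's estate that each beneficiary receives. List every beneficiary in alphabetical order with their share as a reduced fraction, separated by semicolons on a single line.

Aarav 1/3; Bhavna 1/3; Deepa 1/48; Eshan 1/48; Falguni 1/48; Girish 1/18; Hemant 1/48; Neelam 1/12; Rajiv 1/18; Tarun 1/18

No spouse, descendants, or parent survives, so the estate passes to Chetan's siblings per stirpes.
Half-blood siblings count for one-half the weight of whole-blood siblings at the initial division.
Dividing 1 in proportion to weights (total weight 3): Omkar (weight 1/2) → 1/6; Bhavna (weight 1) → 1/3; Aarav (weight 1) → 1/3; Vikram (weight 1/2) → 1/6.
Omkar predeceased; the 1/6 allotted to Omkar's branch passes to Omkar's issue by representation.
The 1/6 is divided into 2 equal shares of 1/12 among Priya, Neelam.
Priya predeceased; the 1/12 allotted to Priya's branch passes to Priya's issue by representation.
The 1/12 is divided into 4 equal shares of 1/48 among Hemant, Eshan, Deepa, Falguni.
Hemant is living and takes 1/48.
Eshan is living and takes 1/48.
Deepa is living and takes 1/48.
Falguni is living and takes 1/48.
Neelam is living and takes 1/12.
Bhavna is living and takes 1/3.
Aarav is living and takes 1/3.
Vikram predeceased; the 1/6 allotted to Vikram's branch passes to Vikram's issue by representation.
The 1/6 is divided into 3 equal shares of 1/18 among Rajiv, Tarun, Girish.
Rajiv is living and takes 1/18.
Tarun is living and takes 1/18.
Girish is living and takes 1/18.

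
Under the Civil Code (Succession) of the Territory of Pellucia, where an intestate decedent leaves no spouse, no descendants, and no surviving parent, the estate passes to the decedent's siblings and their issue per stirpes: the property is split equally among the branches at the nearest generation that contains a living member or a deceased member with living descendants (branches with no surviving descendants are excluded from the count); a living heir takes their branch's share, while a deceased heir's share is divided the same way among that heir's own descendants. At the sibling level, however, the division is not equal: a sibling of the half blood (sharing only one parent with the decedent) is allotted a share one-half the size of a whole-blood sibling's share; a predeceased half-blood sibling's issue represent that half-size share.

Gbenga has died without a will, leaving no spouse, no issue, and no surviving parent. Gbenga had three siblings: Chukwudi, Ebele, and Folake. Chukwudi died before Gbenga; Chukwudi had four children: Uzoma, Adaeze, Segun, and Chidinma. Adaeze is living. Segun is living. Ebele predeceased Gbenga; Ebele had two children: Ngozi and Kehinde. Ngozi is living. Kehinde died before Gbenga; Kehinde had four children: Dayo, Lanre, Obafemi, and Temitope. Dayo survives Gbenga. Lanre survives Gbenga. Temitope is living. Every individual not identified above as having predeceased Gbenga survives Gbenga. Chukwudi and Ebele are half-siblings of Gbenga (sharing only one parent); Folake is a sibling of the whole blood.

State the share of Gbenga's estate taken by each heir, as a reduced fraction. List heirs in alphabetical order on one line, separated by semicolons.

No spouse, descendants, or parent survives, so the estate passes to Gbenga's siblings per stirpes.
Half-blood siblings count for one-half the weight of whole-blood siblings at the initial division.
Dividing 1 in proportion to weights (total weight 2): Chukwudi (weight 1/2) → 1/4; Ebele (weight 1/2) → 1/4; Folake (weight 1) → 1/2.
Chukwudi predeceased; the 1/4 allotted to Chukwudi's branch passes to Chukwudi's issue by representation.
The 1/4 is divided into 4 equal shares of 1/16 among Uzoma, Adaeze, Segun, Chidinma.
Uzoma is living and takes 1/16.
Adaeze is living and takes 1/16.
Segun is living and takes 1/16.
Chidinma is living and takes 1/16.
Ebele predeceased; the 1/4 allotted to Ebele's branch passes to Ebele's issue by representation.
The 1/4 is divided into 2 equal shares of 1/8 among Ngozi, Kehinde.
Ngozi is living and takes 1/8.
Kehinde predeceased; the 1/8 allotted to Kehinde's branch passes to Kehinde's issue by representation.
The 1/8 is divided into 4 equal shares of 1/32 among Dayo, Lanre, Obafemi, Temitope.
Dayo is living and takes 1/32.
Lanre is living and takes 1/32.
Obafemi is living and takes 1/32.
Temitope is living and takes 1/32.
Folake is living and takes 1/2.

Adaeze 1/16; Chidinma 1/16; Dayo 1/32; Folake 1/2; Lanre 1/32; Ngozi 1/8; Obafemi 1/32; Segun 1/16; Temitope 1/32; Uzoma 1/16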